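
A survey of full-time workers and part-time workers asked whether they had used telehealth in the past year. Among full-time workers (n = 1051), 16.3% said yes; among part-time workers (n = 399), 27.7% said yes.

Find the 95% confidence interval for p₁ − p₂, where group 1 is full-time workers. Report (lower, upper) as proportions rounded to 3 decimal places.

SE₁ = √(p̂₁(1−p̂₁)/n₁) = √(0.1630·0.8370/1051) = 0.01139; SE₂ = √(0.2770·0.7230/399) = 0.02240.
Independent samples: SE of the difference = √(SE₁² + SE₂²) = √(0.0001297321 + 0.00050176) = 0.02513.
z* for 95% confidence is 1.960, so the margin of error is 1.960 × 0.02513 = 0.04925.
Point estimate p̂₁ − p̂₂ = 0.1630 − 0.2770 = -0.1140.
-0.1140 ± 0.04925 → (-0.163, -0.065).

(-0.163, -0.065)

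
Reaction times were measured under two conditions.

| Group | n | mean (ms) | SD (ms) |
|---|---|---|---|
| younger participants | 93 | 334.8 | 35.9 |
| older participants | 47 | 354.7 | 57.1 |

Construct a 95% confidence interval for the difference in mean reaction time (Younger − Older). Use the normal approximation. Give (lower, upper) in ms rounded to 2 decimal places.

Standard errors of each mean: 35.9/√93 = 3.7227 and 57.1/√47 = 8.3289.
SE(x̄₁ − x̄₂) = √(3.7227² + 8.3289²) = 9.1230 for independent samples with unequal variances.
With z* = 1.960, the margin is 1.960 × 9.1230 = 17.8811.
x̄₁ − x̄₂ = 334.8 − 354.7 = -19.9000; the interval is -19.9000 ± 17.8811 = (-37.78, -2.02).

(-37.78, -2.02)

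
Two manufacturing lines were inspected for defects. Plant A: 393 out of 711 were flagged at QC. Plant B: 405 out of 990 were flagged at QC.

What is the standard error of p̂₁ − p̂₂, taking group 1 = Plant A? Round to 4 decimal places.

First, p̂₁ = 393/711 = 0.5527; p̂₂ = 405/990 = 0.4091.
The two standard errors are √(0.5527×0.4473/711) = 0.01865 and √(0.4091×0.5909/990) = 0.01563.
Because the samples are independent, SE_diff = √(0.01865² + 0.01563²) = 0.02433.

0.0243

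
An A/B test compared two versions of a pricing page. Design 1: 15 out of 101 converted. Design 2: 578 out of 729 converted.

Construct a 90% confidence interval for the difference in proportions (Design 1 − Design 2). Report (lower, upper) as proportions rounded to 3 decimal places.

Sample proportions: 15/101 = 0.1485, 578/729 = 0.7929.
Each SE is √(p̂(1−p̂)/n): √(0.1485·0.8515/101) = 0.03538 and √(0.7929·0.2071/729) = 0.01501.
SE(p̂₁ − p̂₂) = √(SE₁² + SE₂²) = √(0.0012517444 + 0.0002253001) = 0.03843, since the two samples are independent.
At 90% confidence z* = 1.645; margin = 1.645 × 0.03843 = 0.06322.
The difference is 0.1485 − 0.7929 = -0.6444, so the interval is -0.6444 ± 0.06322 = (-0.708, -0.581).

(-0.708, -0.581)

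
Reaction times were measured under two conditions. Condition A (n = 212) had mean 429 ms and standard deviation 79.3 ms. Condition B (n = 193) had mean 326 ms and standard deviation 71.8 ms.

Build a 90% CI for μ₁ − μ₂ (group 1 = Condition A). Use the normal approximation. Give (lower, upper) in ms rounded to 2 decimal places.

(90.65, 115.35)

SE₁ = s₁/√n₁ = 79.3/√212 = 5.4463; SE₂ = 71.8/√193 = 5.1683.
Independent samples, unequal variances: SE_diff = √(SE₁² + SE₂²) = √(29.66218369 + 26.71132489) = 7.5082.
z* = 1.645, so margin of error = 1.645 × 7.5082 = 12.3510.
Difference in means = 429 − 326 = 103.0000.
103.0000 ± 12.3510 → (90.65, 115.35).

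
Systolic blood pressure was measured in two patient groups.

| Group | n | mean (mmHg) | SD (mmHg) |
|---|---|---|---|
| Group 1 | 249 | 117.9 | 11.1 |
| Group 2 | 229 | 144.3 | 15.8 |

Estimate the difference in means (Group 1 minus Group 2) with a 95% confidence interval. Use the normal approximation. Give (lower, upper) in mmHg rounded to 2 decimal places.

Per-group SEs: s₁/√n₁ = 11.1/√249 = 0.7034, s₂/√n₂ = 15.8/√229 = 1.0441.
Unpooled SE of the difference: √(0.49477156 + 1.09014481) = 1.2589.
Margin of error = z* · SE = 1.960 × 1.2589 = 2.4674.
x̄₁ − x̄₂ = 117.9 − 144.3 = -26.4000.
CI: -26.4000 ± 2.4674 = (-28.87, -23.93).

(-28.87, -23.93)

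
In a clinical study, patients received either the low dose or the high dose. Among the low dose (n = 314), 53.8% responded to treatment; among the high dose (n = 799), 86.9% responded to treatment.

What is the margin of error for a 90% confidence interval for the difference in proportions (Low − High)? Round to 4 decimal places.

The two standard errors are √(0.5380×0.4620/314) = 0.02814 and √(0.8690×0.1310/799) = 0.01194.
Because the samples are independent, SE_diff = √(0.02814² + 0.01194²) = 0.03057.
Using z* = 1.645 for 90%, ME = 1.645 × 0.03057 = 0.05029.

0.0503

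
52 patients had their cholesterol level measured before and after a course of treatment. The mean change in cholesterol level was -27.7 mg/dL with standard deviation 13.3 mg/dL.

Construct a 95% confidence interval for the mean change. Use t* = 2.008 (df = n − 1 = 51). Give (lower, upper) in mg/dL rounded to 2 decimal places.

(-31.40, -24.00)

Paired design: SE = s_d/√n = 13.3/√52 = 1.8444.
t* = 2.008; margin of error = 2.008 × 1.8444 = 3.7036.
-27.7 ± 3.7036 → (-31.40, -24.00).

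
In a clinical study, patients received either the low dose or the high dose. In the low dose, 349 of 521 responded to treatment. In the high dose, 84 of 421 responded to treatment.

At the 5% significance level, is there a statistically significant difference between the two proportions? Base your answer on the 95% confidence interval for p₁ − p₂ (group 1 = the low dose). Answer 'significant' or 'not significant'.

significant

p̂₁ = 349/521 = 0.6699 and p̂₂ = 84/421 = 0.1995.
SE₁ = √(p̂₁(1−p̂₁)/n₁) = √(0.6699·0.3301/521) = 0.02060; SE₂ = √(0.1995·0.8005/421) = 0.01948.
Independent samples: SE of the difference = √(SE₁² + SE₂²) = √(0.00042436 + 0.0003794704) = 0.02835.
z* for 95% confidence is 1.960, so the margin of error is 1.960 × 0.02835 = 0.05557.
Point estimate p̂₁ − p̂₂ = 0.6699 − 0.1995 = 0.4704.
0.4704 ± 0.05557 → (0.41483, 0.52597).
The interval (0.41483, 0.52597) does not contain 0, so the difference is significant.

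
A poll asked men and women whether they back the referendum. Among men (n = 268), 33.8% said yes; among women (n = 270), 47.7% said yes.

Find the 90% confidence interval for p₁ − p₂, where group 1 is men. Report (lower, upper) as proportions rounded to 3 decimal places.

(-0.208, -0.070)

SE₁ = √(p̂₁(1−p̂₁)/n₁) = √(0.3380·0.6620/268) = 0.02889; SE₂ = √(0.4770·0.5230/270) = 0.03040.
Independent samples: SE of the difference = √(SE₁² + SE₂²) = √(0.0008346321 + 0.00092416) = 0.04194.
z* for 90% confidence is 1.645, so the margin of error is 1.645 × 0.04194 = 0.06899.
Point estimate p̂₁ − p̂₂ = 0.3380 − 0.4770 = -0.1390.
-0.1390 ± 0.06899 → (-0.208, -0.070).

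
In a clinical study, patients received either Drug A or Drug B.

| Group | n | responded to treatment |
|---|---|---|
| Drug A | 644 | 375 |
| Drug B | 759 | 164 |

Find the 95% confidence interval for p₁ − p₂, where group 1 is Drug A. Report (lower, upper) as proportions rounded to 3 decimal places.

First, p̂₁ = 375/644 = 0.5823; p̂₂ = 164/759 = 0.2161.
The two standard errors are √(0.5823×0.4177/644) = 0.01943 and √(0.2161×0.7839/759) = 0.01494.
Because the samples are independent, SE_diff = √(0.01943² + 0.01494²) = 0.02451.
Using z* = 1.960 for 95%, ME = 1.960 × 0.02451 = 0.04804.
p̂₁ − p̂₂ = 0.3662; interval 0.3662 ± 0.04804 gives (0.318, 0.414).

(0.318, 0.414)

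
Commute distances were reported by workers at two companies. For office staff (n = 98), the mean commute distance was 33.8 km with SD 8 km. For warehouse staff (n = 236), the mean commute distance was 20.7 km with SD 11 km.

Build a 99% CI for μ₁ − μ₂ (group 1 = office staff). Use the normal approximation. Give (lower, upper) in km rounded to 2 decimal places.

(10.32, 15.88)

SE₁ = s₁/√n₁ = 8/√98 = 0.8081; SE₂ = 11/√236 = 0.7160.
Independent samples, unequal variances: SE_diff = √(SE₁² + SE₂²) = √(0.65302561 + 0.512656) = 1.0797.
z* = 2.576, so margin of error = 2.576 × 1.0797 = 2.7813.
Difference in means = 33.8 − 20.7 = 13.1000.
13.1000 ± 2.7813 → (10.32, 15.88).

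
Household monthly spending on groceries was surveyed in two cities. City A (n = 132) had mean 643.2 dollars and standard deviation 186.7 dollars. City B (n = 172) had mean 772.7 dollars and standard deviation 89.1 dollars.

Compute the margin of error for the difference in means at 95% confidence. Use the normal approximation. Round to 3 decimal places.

Standard errors of each mean: 186.7/√132 = 16.2501 and 89.1/√172 = 6.7938.
SE(x̄₁ − x̄₂) = √(16.2501² + 6.7938²) = 17.6131 for independent samples with unequal variances.
With z* = 1.960, the margin is 1.960 × 17.6131 = 34.5217.

34.522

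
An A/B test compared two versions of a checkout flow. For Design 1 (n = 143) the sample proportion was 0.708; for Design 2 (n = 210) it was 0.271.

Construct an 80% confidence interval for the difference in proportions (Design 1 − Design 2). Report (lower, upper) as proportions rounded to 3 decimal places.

(0.374, 0.500)

The two standard errors are √(0.7080×0.2920/143) = 0.03802 and √(0.2710×0.7290/210) = 0.03067.
Because the samples are independent, SE_diff = √(0.03802² + 0.03067²) = 0.04885.
Using z* = 1.282 for 80%, ME = 1.282 × 0.04885 = 0.06263.
p̂₁ − p̂₂ = 0.4370; interval 0.4370 ± 0.06263 gives (0.374, 0.500).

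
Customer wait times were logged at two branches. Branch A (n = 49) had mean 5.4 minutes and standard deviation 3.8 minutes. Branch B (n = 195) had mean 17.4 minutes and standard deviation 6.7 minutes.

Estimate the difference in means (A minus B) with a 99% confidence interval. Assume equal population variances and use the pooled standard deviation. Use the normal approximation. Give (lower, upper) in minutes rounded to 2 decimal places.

(-14.57, -9.43)

s_p = √[((n₁−1)s₁² + (n₂−1)s₂²)/(n₁+n₂−2)] = √[(48·3.8² + 194·6.7²)/242] = 6.2330.
SE = 6.2330·√(1/49 + 1/195) = 0.9960.
With z* = 2.576, margin = 2.576 × 0.9960 = 2.5657.
x̄₁ − x̄₂ = 5.4 − 17.4 = -12.0000; interval -12.0000 ± 2.5657 = (-14.57, -9.43).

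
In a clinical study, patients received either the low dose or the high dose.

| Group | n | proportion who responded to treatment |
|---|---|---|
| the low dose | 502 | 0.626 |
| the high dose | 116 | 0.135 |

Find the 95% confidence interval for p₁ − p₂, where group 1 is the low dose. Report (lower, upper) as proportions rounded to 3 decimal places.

Each SE is √(p̂(1−p̂)/n): √(0.6260·0.3740/502) = 0.02160 and √(0.1350·0.8650/116) = 0.03173.
SE(p̂₁ − p̂₂) = √(SE₁² + SE₂²) = √(0.00046656 + 0.0010067929) = 0.03838, since the two samples are independent.
At 95% confidence z* = 1.960; margin = 1.960 × 0.03838 = 0.07522.
The difference is 0.6260 − 0.1350 = 0.4910, so the interval is 0.4910 ± 0.07522 = (0.416, 0.566).

(0.416, 0.566)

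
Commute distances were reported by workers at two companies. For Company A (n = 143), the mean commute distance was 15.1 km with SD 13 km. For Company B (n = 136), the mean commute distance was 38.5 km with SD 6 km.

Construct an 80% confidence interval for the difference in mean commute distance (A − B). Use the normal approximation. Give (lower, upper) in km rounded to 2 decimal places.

(-24.94, -21.86)

Standard errors of each mean: 13/√143 = 1.0871 and 6/√136 = 0.5145.
SE(x̄₁ − x̄₂) = √(1.0871² + 0.5145²) = 1.2027 for independent samples with unequal variances.
With z* = 1.282, the margin is 1.282 × 1.2027 = 1.5419.
x̄₁ − x̄₂ = 15.1 − 38.5 = -23.4000; the interval is -23.4000 ± 1.5419 = (-24.94, -21.86).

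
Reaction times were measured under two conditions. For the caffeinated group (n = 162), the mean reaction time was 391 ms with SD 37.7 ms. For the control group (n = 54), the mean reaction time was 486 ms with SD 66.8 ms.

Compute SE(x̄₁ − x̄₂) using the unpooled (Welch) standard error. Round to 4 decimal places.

9.5607

Per-group SEs: s₁/√n₁ = 37.7/√162 = 2.9620, s₂/√n₂ = 66.8/√54 = 9.0903.
Unpooled SE of the difference: √(8.773444 + 82.63355409) = 9.5607.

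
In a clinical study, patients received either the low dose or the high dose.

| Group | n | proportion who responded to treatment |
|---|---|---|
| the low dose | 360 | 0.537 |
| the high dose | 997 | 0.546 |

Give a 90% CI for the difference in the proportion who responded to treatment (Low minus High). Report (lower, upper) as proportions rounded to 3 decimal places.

SE₁ = √(p̂₁(1−p̂₁)/n₁) = √(0.5370·0.4630/360) = 0.02628; SE₂ = √(0.5460·0.4540/997) = 0.01577.
Independent samples: SE of the difference = √(SE₁² + SE₂²) = √(0.0006906384 + 0.0002486929) = 0.03065.
z* for 90% confidence is 1.645, so the margin of error is 1.645 × 0.03065 = 0.05042.
Point estimate p̂₁ − p̂₂ = 0.5370 − 0.5460 = -0.0090.
-0.0090 ± 0.05042 → (-0.059, 0.041).

(-0.059, 0.041)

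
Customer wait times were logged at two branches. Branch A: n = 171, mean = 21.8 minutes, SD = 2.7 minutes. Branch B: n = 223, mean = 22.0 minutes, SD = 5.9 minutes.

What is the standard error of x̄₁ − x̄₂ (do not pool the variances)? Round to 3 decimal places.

0.446

SE₁ = s₁/√n₁ = 2.7/√171 = 0.2065; SE₂ = 5.9/√223 = 0.3951.
Independent samples, unequal variances: SE_diff = √(SE₁² + SE₂²) = √(0.04264225 + 0.15610401) = 0.4458.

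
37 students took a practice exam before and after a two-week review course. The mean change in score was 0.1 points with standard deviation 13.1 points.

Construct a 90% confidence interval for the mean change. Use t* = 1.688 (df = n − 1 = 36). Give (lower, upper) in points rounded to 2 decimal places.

Paired design: SE = s_d/√n = 13.1/√37 = 2.1536.
t* = 1.688; margin of error = 1.688 × 2.1536 = 3.6353.
0.1 ± 3.6353 → (-3.54, 3.74).

(-3.54, 3.74)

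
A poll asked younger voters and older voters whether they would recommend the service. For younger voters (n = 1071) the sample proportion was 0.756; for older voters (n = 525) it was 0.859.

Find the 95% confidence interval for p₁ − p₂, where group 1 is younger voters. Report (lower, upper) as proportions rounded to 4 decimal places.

Each SE is √(p̂(1−p̂)/n): √(0.7560·0.2440/1071) = 0.01312 and √(0.8590·0.1410/525) = 0.01519.
SE(p̂₁ − p̂₂) = √(SE₁² + SE₂²) = √(0.0001721344 + 0.0002307361) = 0.02007, since the two samples are independent.
At 95% confidence z* = 1.960; margin = 1.960 × 0.02007 = 0.03934.
The difference is 0.7560 − 0.8590 = -0.1030, so the interval is -0.1030 ± 0.03934 = (-0.1423, -0.0637).

(-0.1423, -0.0637)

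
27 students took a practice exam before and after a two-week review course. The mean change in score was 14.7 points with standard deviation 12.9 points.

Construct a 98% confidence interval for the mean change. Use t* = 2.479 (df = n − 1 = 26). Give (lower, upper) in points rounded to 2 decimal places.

(8.55, 20.85)

This is a matched-pairs design, so SE = s_d/√n = 12.9/√27 = 2.4826.
Margin = 2.479 × 2.4826 = 6.1544; the interval is 14.7 ± 6.1544 = (8.55, 20.85).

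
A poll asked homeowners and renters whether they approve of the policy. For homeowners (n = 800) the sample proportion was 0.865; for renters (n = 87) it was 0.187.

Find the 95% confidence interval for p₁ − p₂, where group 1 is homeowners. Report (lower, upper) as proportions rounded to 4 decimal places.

(0.5927, 0.7633)

Each SE is √(p̂(1−p̂)/n): √(0.8650·0.1350/800) = 0.01208 and √(0.1870·0.8130/87) = 0.04180.
SE(p̂₁ − p̂₂) = √(SE₁² + SE₂²) = √(0.0001459264 + 0.00174724) = 0.04351, since the two samples are independent.
At 95% confidence z* = 1.960; margin = 1.960 × 0.04351 = 0.08528.
The difference is 0.8650 − 0.1870 = 0.6780, so the interval is 0.6780 ± 0.08528 = (0.5927, 0.7633).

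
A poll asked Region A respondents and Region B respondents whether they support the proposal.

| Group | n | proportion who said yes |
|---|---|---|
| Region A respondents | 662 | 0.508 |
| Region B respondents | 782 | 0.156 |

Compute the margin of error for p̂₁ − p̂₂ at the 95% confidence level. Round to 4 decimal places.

0.0458

The two standard errors are √(0.5080×0.4920/662) = 0.01943 and √(0.1560×0.8440/782) = 0.01298.
Because the samples are independent, SE_diff = √(0.01943² + 0.01298²) = 0.02337.
Using z* = 1.960 for 95%, ME = 1.960 × 0.02337 = 0.04581.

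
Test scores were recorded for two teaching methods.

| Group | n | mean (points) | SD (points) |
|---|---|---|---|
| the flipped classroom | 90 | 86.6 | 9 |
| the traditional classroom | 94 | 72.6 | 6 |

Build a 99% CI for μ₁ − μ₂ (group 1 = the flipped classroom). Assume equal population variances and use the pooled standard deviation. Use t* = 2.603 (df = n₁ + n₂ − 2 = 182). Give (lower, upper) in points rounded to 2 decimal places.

(11.08, 16.92)

Pooled variance s_p² = [89·9² + 93·6²] / (90+94−2) = 58.0055, so s_p = 7.6161.
SE_diff = s_p·√(1/n₁ + 1/n₂) = 7.6161·√(1/90 + 1/94) = 1.1232.
t* = 2.603; margin = 2.603 × 1.1232 = 2.9237.
Difference = 86.6 − 72.6 = 14.0000.
14.0000 ± 2.9237 → (11.08, 16.92).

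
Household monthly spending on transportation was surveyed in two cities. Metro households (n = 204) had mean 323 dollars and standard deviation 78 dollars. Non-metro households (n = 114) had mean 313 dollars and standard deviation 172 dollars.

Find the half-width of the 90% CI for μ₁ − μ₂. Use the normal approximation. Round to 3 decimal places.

27.981

Standard errors of each mean: 78/√204 = 5.4611 and 172/√114 = 16.1093.
SE(x̄₁ − x̄₂) = √(5.4611² + 16.1093²) = 17.0098 for independent samples with unequal variances.
With z* = 1.645, the margin is 1.645 × 17.0098 = 27.9811.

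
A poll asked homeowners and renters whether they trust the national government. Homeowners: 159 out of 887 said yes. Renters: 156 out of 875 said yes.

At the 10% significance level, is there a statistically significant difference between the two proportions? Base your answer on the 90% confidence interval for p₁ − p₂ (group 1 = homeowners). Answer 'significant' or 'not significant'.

not significant

p̂₁ = 159/887 = 0.1793 and p̂₂ = 156/875 = 0.1783.
SE₁ = √(p̂₁(1−p̂₁)/n₁) = √(0.1793·0.8207/887) = 0.01288; SE₂ = √(0.1783·0.8217/875) = 0.01294.
Independent samples: SE of the difference = √(SE₁² + SE₂²) = √(0.0001658944 + 0.0001674436) = 0.01826.
z* for 90% confidence is 1.645, so the margin of error is 1.645 × 0.01826 = 0.03004.
Point estimate p̂₁ − p̂₂ = 0.1793 − 0.1783 = 0.0010.
0.0010 ± 0.03004 → (-0.02904, 0.03104).
The interval (-0.02904, 0.03104) contains 0, so the difference is not significant.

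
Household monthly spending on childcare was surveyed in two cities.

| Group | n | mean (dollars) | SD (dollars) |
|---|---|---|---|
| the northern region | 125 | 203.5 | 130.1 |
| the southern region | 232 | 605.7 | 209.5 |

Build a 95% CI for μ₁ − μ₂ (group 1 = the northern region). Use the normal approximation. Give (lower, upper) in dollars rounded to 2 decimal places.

(-437.51, -366.89)

Standard errors of each mean: 130.1/√125 = 11.6365 and 209.5/√232 = 13.7543.
SE(x̄₁ − x̄₂) = √(11.6365² + 13.7543²) = 18.0164 for independent samples with unequal variances.
With z* = 1.960, the margin is 1.960 × 18.0164 = 35.3121.
x̄₁ − x̄₂ = 203.5 − 605.7 = -402.2000; the interval is -402.2000 ± 35.3121 = (-437.51, -366.89).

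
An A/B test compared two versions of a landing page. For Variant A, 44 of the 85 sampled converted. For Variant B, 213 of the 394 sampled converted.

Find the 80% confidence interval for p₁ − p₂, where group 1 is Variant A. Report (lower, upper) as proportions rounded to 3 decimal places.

(-0.100, 0.054)

First, p̂₁ = 44/85 = 0.5176; p̂₂ = 213/394 = 0.5406.
The two standard errors are √(0.5176×0.4824/85) = 0.05420 and √(0.5406×0.4594/394) = 0.02511.
Because the samples are independent, SE_diff = √(0.05420² + 0.02511²) = 0.05973.
Using z* = 1.282 for 80%, ME = 1.282 × 0.05973 = 0.07657.
p̂₁ − p̂₂ = -0.0230; interval -0.0230 ± 0.07657 gives (-0.100, 0.054).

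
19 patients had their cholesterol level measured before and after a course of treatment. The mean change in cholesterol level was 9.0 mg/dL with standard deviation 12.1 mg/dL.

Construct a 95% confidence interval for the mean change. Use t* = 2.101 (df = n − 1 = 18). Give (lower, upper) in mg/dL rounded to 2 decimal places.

(3.17, 14.83)

Paired design: SE = s_d/√n = 12.1/√19 = 2.7759.
t* = 2.101; margin of error = 2.101 × 2.7759 = 5.8322.
9.0 ± 5.8322 → (3.17, 14.83).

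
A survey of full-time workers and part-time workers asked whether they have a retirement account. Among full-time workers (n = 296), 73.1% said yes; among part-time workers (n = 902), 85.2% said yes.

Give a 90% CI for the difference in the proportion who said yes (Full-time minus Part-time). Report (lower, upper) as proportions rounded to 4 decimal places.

(-0.1676, -0.0744)

The two standard errors are √(0.7310×0.2690/296) = 0.02577 and √(0.8520×0.1480/902) = 0.01182.
Because the samples are independent, SE_diff = √(0.02577² + 0.01182²) = 0.02835.
Using z* = 1.645 for 90%, ME = 1.645 × 0.02835 = 0.04664.
p̂₁ − p̂₂ = -0.1210; interval -0.1210 ± 0.04664 gives (-0.1676, -0.0744).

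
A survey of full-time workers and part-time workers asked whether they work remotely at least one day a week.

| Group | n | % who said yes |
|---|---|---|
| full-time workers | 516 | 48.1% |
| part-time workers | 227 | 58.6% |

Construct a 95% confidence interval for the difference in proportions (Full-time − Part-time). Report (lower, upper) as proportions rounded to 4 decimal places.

(-0.1822, -0.0278)

Each SE is √(p̂(1−p̂)/n): √(0.4810·0.5190/516) = 0.02200 and √(0.5860·0.4140/227) = 0.03269.
SE(p̂₁ − p̂₂) = √(SE₁² + SE₂²) = √(0.000484 + 0.0010686361) = 0.03940, since the two samples are independent.
At 95% confidence z* = 1.960; margin = 1.960 × 0.03940 = 0.07722.
The difference is 0.4810 − 0.5860 = -0.1050, so the interval is -0.1050 ± 0.07722 = (-0.1822, -0.0278).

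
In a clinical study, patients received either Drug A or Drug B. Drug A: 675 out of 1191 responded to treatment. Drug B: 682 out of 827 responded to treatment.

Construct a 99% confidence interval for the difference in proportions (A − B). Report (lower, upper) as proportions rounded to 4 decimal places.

Sample proportions: 675/1191 = 0.5668, 682/827 = 0.8247.
Each SE is √(p̂(1−p̂)/n): √(0.5668·0.4332/1191) = 0.01436 and √(0.8247·0.1753/827) = 0.01322.
SE(p̂₁ − p̂₂) = √(SE₁² + SE₂²) = √(0.0002062096 + 0.0001747684) = 0.01952, since the two samples are independent.
At 99% confidence z* = 2.576; margin = 2.576 × 0.01952 = 0.05028.
The difference is 0.5668 − 0.8247 = -0.2579, so the interval is -0.2579 ± 0.05028 = (-0.3082, -0.2076).

(-0.3082, -0.2076)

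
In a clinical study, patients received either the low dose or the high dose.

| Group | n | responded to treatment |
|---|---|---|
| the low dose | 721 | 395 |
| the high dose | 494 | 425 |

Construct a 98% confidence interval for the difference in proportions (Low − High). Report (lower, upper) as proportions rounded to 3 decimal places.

p̂₁ = 395/721 = 0.5479 and p̂₂ = 425/494 = 0.8603.
SE₁ = √(p̂₁(1−p̂₁)/n₁) = √(0.5479·0.4521/721) = 0.01854; SE₂ = √(0.8603·0.1397/494) = 0.01560.
Independent samples: SE of the difference = √(SE₁² + SE₂²) = √(0.0003437316 + 0.00024336) = 0.02423.
z* for 98% confidence is 2.326, so the margin of error is 2.326 × 0.02423 = 0.05636.
Point estimate p̂₁ − p̂₂ = 0.5479 − 0.8603 = -0.3124.
-0.3124 ± 0.05636 → (-0.369, -0.256).

(-0.369, -0.256)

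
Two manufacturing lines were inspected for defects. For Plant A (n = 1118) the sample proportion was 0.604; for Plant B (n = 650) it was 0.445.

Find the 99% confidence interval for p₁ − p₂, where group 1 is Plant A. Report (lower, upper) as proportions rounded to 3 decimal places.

(0.096, 0.222)

The two standard errors are √(0.6040×0.3960/1118) = 0.01463 and √(0.4450×0.5550/650) = 0.01949.
Because the samples are independent, SE_diff = √(0.01463² + 0.01949²) = 0.02437.
Using z* = 2.576 for 99%, ME = 2.576 × 0.02437 = 0.06278.
p̂₁ − p̂₂ = 0.1590; interval 0.1590 ± 0.06278 gives (0.096, 0.222).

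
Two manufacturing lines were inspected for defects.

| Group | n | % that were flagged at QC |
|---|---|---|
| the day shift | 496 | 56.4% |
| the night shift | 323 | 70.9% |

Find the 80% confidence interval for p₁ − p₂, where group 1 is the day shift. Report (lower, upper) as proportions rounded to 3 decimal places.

(-0.188, -0.102)

Each SE is √(p̂(1−p̂)/n): √(0.5640·0.4360/496) = 0.02227 and √(0.7090·0.2910/323) = 0.02527.
SE(p̂₁ − p̂₂) = √(SE₁² + SE₂²) = √(0.0004959529 + 0.0006385729) = 0.03368, since the two samples are independent.
At 80% confidence z* = 1.282; margin = 1.282 × 0.03368 = 0.04318.
The difference is 0.5640 − 0.7090 = -0.1450, so the interval is -0.1450 ± 0.04318 = (-0.188, -0.102).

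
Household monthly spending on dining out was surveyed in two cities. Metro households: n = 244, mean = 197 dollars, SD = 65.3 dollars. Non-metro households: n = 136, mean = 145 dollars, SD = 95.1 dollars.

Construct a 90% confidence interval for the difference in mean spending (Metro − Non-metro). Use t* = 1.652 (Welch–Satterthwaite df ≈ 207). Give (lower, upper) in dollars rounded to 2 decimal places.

Per-group SEs: s₁/√n₁ = 65.3/√244 = 4.1804, s₂/√n₂ = 95.1/√136 = 8.1548.
Unpooled SE of the difference: √(17.47574416 + 66.50076304) = 9.1639.
Margin of error = t* · SE = 1.652 × 9.1639 = 15.1388.
x̄₁ − x̄₂ = 197 − 145 = 52.0000.
CI: 52.0000 ± 15.1388 = (36.86, 67.14).

(36.86, 67.14)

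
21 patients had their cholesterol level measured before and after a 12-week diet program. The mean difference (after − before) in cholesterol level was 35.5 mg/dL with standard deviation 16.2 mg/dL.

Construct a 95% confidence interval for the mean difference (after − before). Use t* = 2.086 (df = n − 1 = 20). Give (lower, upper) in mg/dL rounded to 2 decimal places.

This is a matched-pairs design, so SE = s_d/√n = 16.2/√21 = 3.5351.
Margin = 2.086 × 3.5351 = 7.3742; the interval is 35.5 ± 7.3742 = (28.13, 42.87).

(28.13, 42.87)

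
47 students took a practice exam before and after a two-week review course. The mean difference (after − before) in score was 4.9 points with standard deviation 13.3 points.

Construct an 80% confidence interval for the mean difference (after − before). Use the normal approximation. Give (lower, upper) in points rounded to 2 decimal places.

Paired design: SE = s_d/√n = 13.3/√47 = 1.9400.
z* = 1.282; margin of error = 1.282 × 1.9400 = 2.4871.
4.9 ± 2.4871 → (2.41, 7.39).

(2.41, 7.39)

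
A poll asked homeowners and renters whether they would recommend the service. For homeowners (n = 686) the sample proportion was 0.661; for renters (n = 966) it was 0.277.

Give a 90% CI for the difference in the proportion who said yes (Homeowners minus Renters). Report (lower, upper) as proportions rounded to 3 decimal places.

SE₁ = √(p̂₁(1−p̂₁)/n₁) = √(0.6610·0.3390/686) = 0.01807; SE₂ = √(0.2770·0.7230/966) = 0.01440.
Independent samples: SE of the difference = √(SE₁² + SE₂²) = √(0.0003265249 + 0.00020736) = 0.02311.
z* for 90% confidence is 1.645, so the margin of error is 1.645 × 0.02311 = 0.03802.
Point estimate p̂₁ − p̂₂ = 0.6610 − 0.2770 = 0.3840.
0.3840 ± 0.03802 → (0.346, 0.422).

(0.346, 0.422)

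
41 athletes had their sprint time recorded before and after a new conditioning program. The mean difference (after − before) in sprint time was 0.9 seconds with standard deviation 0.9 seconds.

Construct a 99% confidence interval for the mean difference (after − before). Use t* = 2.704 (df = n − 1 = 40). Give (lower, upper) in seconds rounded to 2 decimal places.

(0.52, 1.28)

This is a matched-pairs design, so SE = s_d/√n = 0.9/√41 = 0.1406.
Margin = 2.704 × 0.1406 = 0.3802; the interval is 0.9 ± 0.3802 = (0.52, 1.28).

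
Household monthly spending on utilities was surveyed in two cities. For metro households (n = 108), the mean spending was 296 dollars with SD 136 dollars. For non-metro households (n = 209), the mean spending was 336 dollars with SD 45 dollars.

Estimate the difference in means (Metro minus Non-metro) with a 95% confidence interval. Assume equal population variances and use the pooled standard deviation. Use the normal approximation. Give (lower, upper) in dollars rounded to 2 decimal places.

(-60.28, -19.72)

Pooled variance s_p² = [107·136² + 208·45²] / (108+209−2) = 7619.9111, so s_p = 87.2921.
SE_diff = s_p·√(1/n₁ + 1/n₂) = 87.2921·√(1/108 + 1/209) = 10.3447.
z* = 1.960; margin = 1.960 × 10.3447 = 20.2756.
Difference = 296 − 336 = -40.0000.
-40.0000 ± 20.2756 → (-60.28, -19.72).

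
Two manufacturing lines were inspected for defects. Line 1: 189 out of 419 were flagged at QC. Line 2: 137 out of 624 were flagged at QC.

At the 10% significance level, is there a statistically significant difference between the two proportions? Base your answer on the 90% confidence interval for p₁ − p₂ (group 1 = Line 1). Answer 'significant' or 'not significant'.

significant

p̂₁ = 189/419 = 0.4511 and p̂₂ = 137/624 = 0.2196.
SE₁ = √(p̂₁(1−p̂₁)/n₁) = √(0.4511·0.5489/419) = 0.02431; SE₂ = √(0.2196·0.7804/624) = 0.01657.
Independent samples: SE of the difference = √(SE₁² + SE₂²) = √(0.0005909761 + 0.0002745649) = 0.02942.
z* for 90% confidence is 1.645, so the margin of error is 1.645 × 0.02942 = 0.04840.
Point estimate p̂₁ − p̂₂ = 0.4511 − 0.2196 = 0.2315.
0.2315 ± 0.04840 → (0.18310, 0.27990).
The interval (0.18310, 0.27990) does not contain 0, so the difference is significant.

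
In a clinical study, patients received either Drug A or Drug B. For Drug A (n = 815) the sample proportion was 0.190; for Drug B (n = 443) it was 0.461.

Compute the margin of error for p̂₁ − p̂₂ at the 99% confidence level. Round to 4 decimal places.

0.0705

The two standard errors are √(0.1900×0.8100/815) = 0.01374 and √(0.4610×0.5390/443) = 0.02368.
Because the samples are independent, SE_diff = √(0.01374² + 0.02368²) = 0.02738.
Using z* = 2.576 for 99%, ME = 2.576 × 0.02738 = 0.07053.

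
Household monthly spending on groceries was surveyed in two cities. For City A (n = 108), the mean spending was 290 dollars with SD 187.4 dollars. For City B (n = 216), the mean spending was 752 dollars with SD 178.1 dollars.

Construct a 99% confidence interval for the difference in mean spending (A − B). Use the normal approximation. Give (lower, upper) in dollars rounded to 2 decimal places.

SE₁ = s₁/√n₁ = 187.4/√108 = 18.0326; SE₂ = 178.1/√216 = 12.1182.
Independent samples, unequal variances: SE_diff = √(SE₁² + SE₂²) = √(325.17466276 + 146.85077124) = 21.7261.
z* = 2.576, so margin of error = 2.576 × 21.7261 = 55.9664.
Difference in means = 290 − 752 = -462.0000.
-462.0000 ± 55.9664 → (-517.97, -406.03).

(-517.97, -406.03)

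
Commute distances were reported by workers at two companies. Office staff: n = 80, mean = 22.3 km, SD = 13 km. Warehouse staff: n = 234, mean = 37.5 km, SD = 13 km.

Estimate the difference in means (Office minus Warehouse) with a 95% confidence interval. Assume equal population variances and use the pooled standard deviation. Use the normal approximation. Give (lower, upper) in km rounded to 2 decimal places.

s_p = √[((n₁−1)s₁² + (n₂−1)s₂²)/(n₁+n₂−2)] = √[(79·13² + 233·13²)/312] = 13.0000.
SE = 13.0000·√(1/80 + 1/234) = 1.6837.
With z* = 1.960, margin = 1.960 × 1.6837 = 3.3001.
x̄₁ − x̄₂ = 22.3 − 37.5 = -15.2000; interval -15.2000 ± 3.3001 = (-18.50, -11.90).

(-18.50, -11.90)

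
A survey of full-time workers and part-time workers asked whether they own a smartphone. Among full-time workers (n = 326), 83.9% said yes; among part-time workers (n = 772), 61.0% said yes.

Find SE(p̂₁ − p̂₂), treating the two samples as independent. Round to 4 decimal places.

0.0269

Each SE is √(p̂(1−p̂)/n): √(0.8390·0.1610/326) = 0.02036 and √(0.6100·0.3900/772) = 0.01755.
SE(p̂₁ − p̂₂) = √(SE₁² + SE₂²) = √(0.0004145296 + 0.0003080025) = 0.02688, since the two samples are independent.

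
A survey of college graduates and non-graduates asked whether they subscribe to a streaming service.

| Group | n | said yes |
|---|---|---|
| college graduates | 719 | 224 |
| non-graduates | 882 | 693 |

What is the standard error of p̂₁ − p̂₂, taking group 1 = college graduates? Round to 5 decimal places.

0.02212

Sample proportions: 224/719 = 0.3115, 693/882 = 0.7857.
Each SE is √(p̂(1−p̂)/n): √(0.3115·0.6885/719) = 0.01727 and √(0.7857·0.2143/882) = 0.01382.
SE(p̂₁ − p̂₂) = √(SE₁² + SE₂²) = √(0.0002982529 + 0.0001909924) = 0.02212, since the two samples are independent.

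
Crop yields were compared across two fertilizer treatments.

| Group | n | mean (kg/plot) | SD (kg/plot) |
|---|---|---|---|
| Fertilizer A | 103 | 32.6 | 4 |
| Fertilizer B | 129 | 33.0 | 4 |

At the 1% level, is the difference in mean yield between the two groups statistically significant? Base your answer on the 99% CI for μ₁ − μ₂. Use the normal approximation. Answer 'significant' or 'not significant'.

not significant

SE₁ = s₁/√n₁ = 4/√103 = 0.3941; SE₂ = 4/√129 = 0.3522.
Independent samples, unequal variances: SE_diff = √(SE₁² + SE₂²) = √(0.15531481 + 0.12404484) = 0.5285.
z* = 2.576, so margin of error = 2.576 × 0.5285 = 1.3614.
Difference in means = 32.6 − 33.0 = -0.4000.
-0.4000 ± 1.3614 → (-1.7614, 0.9614).
The interval (-1.7614, 0.9614) contains 0, so the difference is not significant.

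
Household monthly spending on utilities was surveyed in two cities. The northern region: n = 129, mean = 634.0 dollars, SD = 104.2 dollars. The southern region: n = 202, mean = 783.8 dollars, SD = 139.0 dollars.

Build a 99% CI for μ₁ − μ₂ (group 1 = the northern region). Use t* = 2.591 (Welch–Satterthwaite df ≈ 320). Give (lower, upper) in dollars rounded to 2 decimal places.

Standard errors of each mean: 104.2/√129 = 9.1743 and 139.0/√202 = 9.7800.
SE(x̄₁ − x̄₂) = √(9.1743² + 9.7800²) = 13.4096 for independent samples with unequal variances.
With t* = 2.591, the margin is 2.591 × 13.4096 = 34.7443.
x̄₁ − x̄₂ = 634.0 − 783.8 = -149.8000; the interval is -149.8000 ± 34.7443 = (-184.54, -115.06).

(-184.54, -115.06)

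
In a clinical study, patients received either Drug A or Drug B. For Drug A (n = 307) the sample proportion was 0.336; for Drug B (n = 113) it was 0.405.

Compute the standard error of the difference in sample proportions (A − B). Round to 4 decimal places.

The two standard errors are √(0.3360×0.6640/307) = 0.02696 and √(0.4050×0.5950/113) = 0.04618.
Because the samples are independent, SE_diff = √(0.02696² + 0.04618²) = 0.05347.

0.0535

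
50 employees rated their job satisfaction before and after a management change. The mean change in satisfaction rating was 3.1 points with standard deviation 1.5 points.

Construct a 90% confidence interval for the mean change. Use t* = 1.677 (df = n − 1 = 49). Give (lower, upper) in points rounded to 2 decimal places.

(2.74, 3.46)

Paired design: SE = s_d/√n = 1.5/√50 = 0.2121.
t* = 1.677; margin of error = 1.677 × 0.2121 = 0.3557.
3.1 ± 0.3557 → (2.74, 3.46).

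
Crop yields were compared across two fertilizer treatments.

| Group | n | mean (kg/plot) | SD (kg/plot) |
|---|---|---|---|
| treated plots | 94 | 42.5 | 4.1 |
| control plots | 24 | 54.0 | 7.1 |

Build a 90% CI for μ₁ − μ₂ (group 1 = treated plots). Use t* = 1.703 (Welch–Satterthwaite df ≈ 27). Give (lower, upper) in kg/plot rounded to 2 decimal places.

(-14.07, -8.93)

Standard errors of each mean: 4.1/√94 = 0.4229 and 7.1/√24 = 1.4493.
SE(x̄₁ − x̄₂) = √(0.4229² + 1.4493²) = 1.5097 for independent samples with unequal variances.
With t* = 1.703, the margin is 1.703 × 1.5097 = 2.5710.
x̄₁ − x̄₂ = 42.5 − 54.0 = -11.5000; the interval is -11.5000 ± 2.5710 = (-14.07, -8.93).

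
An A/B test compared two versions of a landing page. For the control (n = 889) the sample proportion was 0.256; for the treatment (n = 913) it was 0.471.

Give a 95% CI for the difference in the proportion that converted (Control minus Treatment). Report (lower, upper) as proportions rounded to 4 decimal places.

The two standard errors are √(0.2560×0.7440/889) = 0.01464 and √(0.4710×0.5290/913) = 0.01652.
Because the samples are independent, SE_diff = √(0.01464² + 0.01652²) = 0.02207.
Using z* = 1.960 for 95%, ME = 1.960 × 0.02207 = 0.04326.
p̂₁ − p̂₂ = -0.2150; interval -0.2150 ± 0.04326 gives (-0.2583, -0.1717).

(-0.2583, -0.1717)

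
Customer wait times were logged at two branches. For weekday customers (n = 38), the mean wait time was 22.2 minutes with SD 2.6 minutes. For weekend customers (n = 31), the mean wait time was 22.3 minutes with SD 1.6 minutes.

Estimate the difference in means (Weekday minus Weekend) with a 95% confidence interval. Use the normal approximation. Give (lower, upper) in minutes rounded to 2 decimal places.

Per-group SEs: s₁/√n₁ = 2.6/√38 = 0.4218, s₂/√n₂ = 1.6/√31 = 0.2874.
Unpooled SE of the difference: √(0.17791524 + 0.08259876) = 0.5104.
Margin of error = z* · SE = 1.960 × 0.5104 = 1.0004.
x̄₁ − x̄₂ = 22.2 − 22.3 = -0.1000.
CI: -0.1000 ± 1.0004 = (-1.10, 0.90).

(-1.10, 0.90)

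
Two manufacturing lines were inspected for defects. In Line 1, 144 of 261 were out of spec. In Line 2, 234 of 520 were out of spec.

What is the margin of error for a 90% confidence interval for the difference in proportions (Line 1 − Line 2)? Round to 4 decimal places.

p̂₁ = 144/261 = 0.5517 and p̂₂ = 234/520 = 0.4500.
SE₁ = √(p̂₁(1−p̂₁)/n₁) = √(0.5517·0.4483/261) = 0.03078; SE₂ = √(0.4500·0.5500/520) = 0.02182.
Independent samples: SE of the difference = √(SE₁² + SE₂²) = √(0.0009474084 + 0.0004761124) = 0.03773.
z* for 90% confidence is 1.645, so the margin of error is 1.645 × 0.03773 = 0.06207.

0.0621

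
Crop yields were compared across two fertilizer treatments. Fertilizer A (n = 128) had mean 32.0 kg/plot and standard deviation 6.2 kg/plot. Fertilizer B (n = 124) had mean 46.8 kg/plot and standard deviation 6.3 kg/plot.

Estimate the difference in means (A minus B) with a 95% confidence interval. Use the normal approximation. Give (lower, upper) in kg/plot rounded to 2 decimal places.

Per-group SEs: s₁/√n₁ = 6.2/√128 = 0.5480, s₂/√n₂ = 6.3/√124 = 0.5658.
Unpooled SE of the difference: √(0.300304 + 0.32012964) = 0.7877.
Margin of error = z* · SE = 1.960 × 0.7877 = 1.5439.
x̄₁ − x̄₂ = 32.0 − 46.8 = -14.8000.
CI: -14.8000 ± 1.5439 = (-16.34, -13.26).

(-16.34, -13.26)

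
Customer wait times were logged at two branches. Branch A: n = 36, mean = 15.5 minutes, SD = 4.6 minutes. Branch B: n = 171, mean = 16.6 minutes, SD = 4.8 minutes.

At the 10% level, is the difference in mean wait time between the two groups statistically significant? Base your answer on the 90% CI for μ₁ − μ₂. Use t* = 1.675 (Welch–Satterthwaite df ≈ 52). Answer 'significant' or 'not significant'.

not significant

Standard errors of each mean: 4.6/√36 = 0.7667 and 4.8/√171 = 0.3671.
SE(x̄₁ − x̄₂) = √(0.7667² + 0.3671²) = 0.8501 for independent samples with unequal variances.
With t* = 1.675, the margin is 1.675 × 0.8501 = 1.4239.
x̄₁ − x̄₂ = 15.5 − 16.6 = -1.1000; the interval is -1.1000 ± 1.4239 = (-2.5239, 0.3239).
The interval (-2.5239, 0.3239) contains 0, so the difference is not significant.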